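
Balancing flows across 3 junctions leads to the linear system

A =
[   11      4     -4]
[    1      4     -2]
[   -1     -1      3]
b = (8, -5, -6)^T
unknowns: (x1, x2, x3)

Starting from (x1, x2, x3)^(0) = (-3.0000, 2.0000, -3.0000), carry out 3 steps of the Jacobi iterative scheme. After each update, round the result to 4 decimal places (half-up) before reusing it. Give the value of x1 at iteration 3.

0.4049

Iteration 1:
  x1 = (8 - (4)·2.0000 - (-4)·-3.0000) / (11) = -1.0909
  x2 = (-5 - (1)·-3.0000 - (-2)·-3.0000) / (4) = -2.0000
  x3 = (-6 - (-1)·-3.0000 - (-1)·2.0000) / (3) = -2.3333
Iteration 2:
  x1 = (8 - (4)·-2.0000 - (-4)·-2.3333) / (11) = 0.6061
  x2 = (-5 - (1)·-1.0909 - (-2)·-2.3333) / (4) = -2.1439
  x3 = (-6 - (-1)·-1.0909 - (-1)·-2.0000) / (3) = -3.0303
Iteration 3:
  x1 = (8 - (4)·-2.1439 - (-4)·-3.0303) / (11) = 0.4049
  x2 = (-5 - (1)·0.6061 - (-2)·-3.0303) / (4) = -2.9167
  x3 = (-6 - (-1)·0.6061 - (-1)·-2.1439) / (3) = -2.5126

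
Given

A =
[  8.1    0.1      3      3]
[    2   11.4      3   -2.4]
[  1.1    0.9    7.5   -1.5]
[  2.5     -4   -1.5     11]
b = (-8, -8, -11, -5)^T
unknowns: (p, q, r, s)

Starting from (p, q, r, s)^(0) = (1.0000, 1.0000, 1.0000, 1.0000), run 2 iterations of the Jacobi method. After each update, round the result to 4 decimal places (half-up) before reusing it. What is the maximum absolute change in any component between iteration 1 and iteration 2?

1.3997

Iteration 1:
  p = (-8 - (0.1)·1.0000 - (3)·1.0000 - (3)·1.0000) / (8.1) = -1.7407
  q = (-8 - (2)·1.0000 - (3)·1.0000 - (-2.4)·1.0000) / (11.4) = -0.9298
  r = (-11 - (1.1)·1.0000 - (0.9)·1.0000 - (-1.5)·1.0000) / (7.5) = -1.5333
  s = (-5 - (2.5)·1.0000 - (-4)·1.0000 - (-1.5)·1.0000) / (11) = -0.1818
Iteration 2:
  p = (-8 - (0.1)·-0.9298 - (3)·-1.5333 - (3)·-0.1818) / (8.1) = -0.3410
  q = (-8 - (2)·-1.7407 - (3)·-1.5333 - (-2.4)·-0.1818) / (11.4) = -0.0311
  r = (-11 - (1.1)·-1.7407 - (0.9)·-0.9298 - (-1.5)·-0.1818) / (7.5) = -1.1361
  s = (-5 - (2.5)·-1.7407 - (-4)·-0.9298 - (-1.5)·-1.5333) / (11) = -0.6061
Change: (1.3997, 0.8987, 0.3972, -0.4243) → max |·| = 1.3997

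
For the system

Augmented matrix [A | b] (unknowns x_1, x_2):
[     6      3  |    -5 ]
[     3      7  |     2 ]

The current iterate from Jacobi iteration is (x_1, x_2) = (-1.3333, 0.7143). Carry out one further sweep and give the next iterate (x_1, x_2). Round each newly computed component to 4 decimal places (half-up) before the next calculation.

One sweep:
  x_1 = (-5 - (3)·0.7143) / (6) = -1.1905
  x_2 = (2 - (3)·-1.3333) / (7) = 0.8571

(-1.1905, 0.8571)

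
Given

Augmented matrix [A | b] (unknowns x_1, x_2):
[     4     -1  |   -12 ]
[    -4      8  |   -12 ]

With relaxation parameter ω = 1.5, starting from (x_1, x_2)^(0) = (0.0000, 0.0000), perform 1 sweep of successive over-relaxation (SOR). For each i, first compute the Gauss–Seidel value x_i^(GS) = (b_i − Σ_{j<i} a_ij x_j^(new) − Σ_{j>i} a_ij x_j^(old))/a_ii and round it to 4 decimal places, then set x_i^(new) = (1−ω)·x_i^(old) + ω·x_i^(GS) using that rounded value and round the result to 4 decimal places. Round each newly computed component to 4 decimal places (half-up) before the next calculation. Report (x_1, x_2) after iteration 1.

Iteration 1:
  x_1: GS value = (-12 - (-1)·0.0000) / (4) = -3.0000;  x_1 ← (1−ω)·0.0000 + ω·-3.0000 = -4.5000
  x_2: GS value = (-12 - (-4)·-4.5000) / (8) = -3.7500;  x_2 ← (1−ω)·0.0000 + ω·-3.7500 = -5.6250

(-4.5000, -5.6250)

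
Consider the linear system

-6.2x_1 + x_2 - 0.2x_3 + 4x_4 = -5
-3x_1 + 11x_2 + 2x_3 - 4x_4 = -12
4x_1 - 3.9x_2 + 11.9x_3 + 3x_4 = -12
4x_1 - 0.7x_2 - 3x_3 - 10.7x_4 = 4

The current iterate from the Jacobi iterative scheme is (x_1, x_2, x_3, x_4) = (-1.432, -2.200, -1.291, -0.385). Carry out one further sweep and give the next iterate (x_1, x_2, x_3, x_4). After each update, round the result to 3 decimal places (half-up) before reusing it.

(0.245, -1.387, -1.151, -0.403)

One sweep:
  x_1 = (-5 - (1)·-2.200 - (-0.2)·-1.291 - (4)·-0.385) / (-6.2) = 0.245
  x_2 = (-12 - (-3)·-1.432 - (2)·-1.291 - (-4)·-0.385) / (11) = -1.387
  x_3 = (-12 - (4)·-1.432 - (-3.9)·-2.200 - (3)·-0.385) / (11.9) = -1.151
  x_4 = (4 - (4)·-1.432 - (-0.7)·-2.200 - (-3)·-1.291) / (-10.7) = -0.403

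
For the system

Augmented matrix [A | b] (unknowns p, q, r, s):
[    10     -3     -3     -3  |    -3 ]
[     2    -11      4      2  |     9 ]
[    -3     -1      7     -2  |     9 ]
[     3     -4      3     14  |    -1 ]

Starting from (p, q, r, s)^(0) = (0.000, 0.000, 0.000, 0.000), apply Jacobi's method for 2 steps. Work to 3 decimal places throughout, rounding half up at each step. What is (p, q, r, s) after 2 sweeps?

Iteration 1:
  p = (-3 - (-3)·0.000 - (-3)·0.000 - (-3)·0.000) / (10) = -0.300
  q = (9 - (2)·0.000 - (4)·0.000 - (2)·0.000) / (-11) = -0.818
  r = (9 - (-3)·0.000 - (-1)·0.000 - (-2)·0.000) / (7) = 1.286
  s = (-1 - (3)·0.000 - (-4)·0.000 - (3)·0.000) / (14) = -0.071
Iteration 2:
  p = (-3 - (-3)·-0.818 - (-3)·1.286 - (-3)·-0.071) / (10) = -0.181
  q = (9 - (2)·-0.300 - (4)·1.286 - (2)·-0.071) / (-11) = -0.418
  r = (9 - (-3)·-0.300 - (-1)·-0.818 - (-2)·-0.071) / (7) = 1.020
  s = (-1 - (3)·-0.300 - (-4)·-0.818 - (3)·1.286) / (14) = -0.516

(-0.181, -0.418, 1.020, -0.516)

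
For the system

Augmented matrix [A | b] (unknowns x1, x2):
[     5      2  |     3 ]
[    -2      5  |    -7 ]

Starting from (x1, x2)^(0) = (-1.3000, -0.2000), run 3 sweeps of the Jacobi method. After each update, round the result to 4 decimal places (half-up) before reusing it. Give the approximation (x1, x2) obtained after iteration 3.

(1.0512, -0.8528)

Iteration 1:
  x1 = (3 - (2)·-0.2000) / (5) = 0.6800
  x2 = (-7 - (-2)·-1.3000) / (5) = -1.9200
Iteration 2:
  x1 = (3 - (2)·-1.9200) / (5) = 1.3680
  x2 = (-7 - (-2)·0.6800) / (5) = -1.1280
Iteration 3:
  x1 = (3 - (2)·-1.1280) / (5) = 1.0512
  x2 = (-7 - (-2)·1.3680) / (5) = -0.8528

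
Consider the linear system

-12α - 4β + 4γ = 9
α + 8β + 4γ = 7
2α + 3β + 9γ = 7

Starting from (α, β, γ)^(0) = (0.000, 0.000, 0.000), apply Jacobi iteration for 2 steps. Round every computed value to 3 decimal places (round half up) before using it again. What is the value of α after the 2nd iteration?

-0.782

Iteration 1:
  α = (9 - (-4)·0.000 - (4)·0.000) / (-12) = -0.750
  β = (7 - (1)·0.000 - (4)·0.000) / (8) = 0.875
  γ = (7 - (2)·0.000 - (3)·0.000) / (9) = 0.778
Iteration 2:
  α = (9 - (-4)·0.875 - (4)·0.778) / (-12) = -0.782
  β = (7 - (1)·-0.750 - (4)·0.778) / (8) = 0.580
  γ = (7 - (2)·-0.750 - (3)·0.875) / (9) = 0.653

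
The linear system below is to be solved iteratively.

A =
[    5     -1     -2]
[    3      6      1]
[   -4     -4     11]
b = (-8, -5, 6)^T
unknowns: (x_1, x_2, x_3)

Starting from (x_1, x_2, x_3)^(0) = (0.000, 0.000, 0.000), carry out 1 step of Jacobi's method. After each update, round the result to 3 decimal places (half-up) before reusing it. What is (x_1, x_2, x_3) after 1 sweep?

Iteration 1:
  x_1 = (-8 - (-1)·0.000 - (-2)·0.000) / (5) = -1.600
  x_2 = (-5 - (3)·0.000 - (1)·0.000) / (6) = -0.833
  x_3 = (6 - (-4)·0.000 - (-4)·0.000) / (11) = 0.545

(-1.600, -0.833, 0.545)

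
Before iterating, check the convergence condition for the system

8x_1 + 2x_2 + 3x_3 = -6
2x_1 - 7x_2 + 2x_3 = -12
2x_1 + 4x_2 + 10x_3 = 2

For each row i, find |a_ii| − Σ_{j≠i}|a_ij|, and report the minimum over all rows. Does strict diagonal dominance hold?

3

row 1: |8| − (2+3) = 3
row 2: |-7| − (2+2) = 3
row 3: |10| − (2+4) = 4
minimum over rows = 3 → strictly diagonally dominant (convergence guaranteed)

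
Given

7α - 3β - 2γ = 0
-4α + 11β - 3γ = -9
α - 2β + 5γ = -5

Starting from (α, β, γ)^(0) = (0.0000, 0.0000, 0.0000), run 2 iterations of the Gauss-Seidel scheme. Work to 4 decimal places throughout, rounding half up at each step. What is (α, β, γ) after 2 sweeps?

(-0.7299, -1.4456, -1.4323)

Iteration 1:
  α = (0 - (-3)·0.0000 - (-2)·0.0000) / (7) = 0.0000
  β = (-9 - (-4)·0.0000 - (-3)·0.0000) / (11) = -0.8182
  γ = (-5 - (1)·0.0000 - (-2)·-0.8182) / (5) = -1.3273
Iteration 2:
  α = (0 - (-3)·-0.8182 - (-2)·-1.3273) / (7) = -0.7299
  β = (-9 - (-4)·-0.7299 - (-3)·-1.3273) / (11) = -1.4456
  γ = (-5 - (1)·-0.7299 - (-2)·-1.4456) / (5) = -1.4323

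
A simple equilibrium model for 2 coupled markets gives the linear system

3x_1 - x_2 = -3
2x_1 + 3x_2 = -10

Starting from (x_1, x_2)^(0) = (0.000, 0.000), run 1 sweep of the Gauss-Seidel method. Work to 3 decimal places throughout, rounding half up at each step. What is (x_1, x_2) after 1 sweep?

Iteration 1:
  x_1 = (-3 - (-1)·0.000) / (3) = -1.000
  x_2 = (-10 - (2)·-1.000) / (3) = -2.667

(-1.000, -2.667)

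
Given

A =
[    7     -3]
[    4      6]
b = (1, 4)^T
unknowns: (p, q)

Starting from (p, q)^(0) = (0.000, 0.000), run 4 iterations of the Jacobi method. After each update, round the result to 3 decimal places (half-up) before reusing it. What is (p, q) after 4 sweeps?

Iteration 1:
  p = (1 - (-3)·0.000) / (7) = 0.143
  q = (4 - (4)·0.000) / (6) = 0.667
Iteration 2:
  p = (1 - (-3)·0.667) / (7) = 0.429
  q = (4 - (4)·0.143) / (6) = 0.571
Iteration 3:
  p = (1 - (-3)·0.571) / (7) = 0.388
  q = (4 - (4)·0.429) / (6) = 0.381
Iteration 4:
  p = (1 - (-3)·0.381) / (7) = 0.306
  q = (4 - (4)·0.388) / (6) = 0.408

(0.306, 0.408)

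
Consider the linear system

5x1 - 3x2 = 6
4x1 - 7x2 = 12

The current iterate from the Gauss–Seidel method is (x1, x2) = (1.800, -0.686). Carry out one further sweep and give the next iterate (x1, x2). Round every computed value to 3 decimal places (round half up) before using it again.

One sweep:
  x1 = (6 - (-3)·-0.686) / (5) = 0.788
  x2 = (12 - (4)·0.788) / (-7) = -1.264

(0.788, -1.264)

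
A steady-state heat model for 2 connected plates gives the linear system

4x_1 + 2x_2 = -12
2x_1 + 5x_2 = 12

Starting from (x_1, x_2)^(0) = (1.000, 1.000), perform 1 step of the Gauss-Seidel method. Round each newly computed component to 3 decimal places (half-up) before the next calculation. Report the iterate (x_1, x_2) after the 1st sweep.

Iteration 1:
  x_1 = (-12 - (2)·1.000) / (4) = -3.500
  x_2 = (12 - (2)·-3.500) / (5) = 3.800

(-3.500, 3.800)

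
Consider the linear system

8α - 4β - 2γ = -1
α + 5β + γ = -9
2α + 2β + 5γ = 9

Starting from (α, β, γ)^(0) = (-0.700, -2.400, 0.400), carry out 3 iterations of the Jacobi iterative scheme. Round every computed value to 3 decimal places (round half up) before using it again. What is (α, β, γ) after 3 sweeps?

Iteration 1:
  α = (-1 - (-4)·-2.400 - (-2)·0.400) / (8) = -1.225
  β = (-9 - (1)·-0.700 - (1)·0.400) / (5) = -1.740
  γ = (9 - (2)·-0.700 - (2)·-2.400) / (5) = 3.040
Iteration 2:
  α = (-1 - (-4)·-1.740 - (-2)·3.040) / (8) = -0.235
  β = (-9 - (1)·-1.225 - (1)·3.040) / (5) = -2.163
  γ = (9 - (2)·-1.225 - (2)·-1.740) / (5) = 2.986
Iteration 3:
  α = (-1 - (-4)·-2.163 - (-2)·2.986) / (8) = -0.460
  β = (-9 - (1)·-0.235 - (1)·2.986) / (5) = -2.350
  γ = (9 - (2)·-0.235 - (2)·-2.163) / (5) = 2.759

(-0.460, -2.350, 2.759)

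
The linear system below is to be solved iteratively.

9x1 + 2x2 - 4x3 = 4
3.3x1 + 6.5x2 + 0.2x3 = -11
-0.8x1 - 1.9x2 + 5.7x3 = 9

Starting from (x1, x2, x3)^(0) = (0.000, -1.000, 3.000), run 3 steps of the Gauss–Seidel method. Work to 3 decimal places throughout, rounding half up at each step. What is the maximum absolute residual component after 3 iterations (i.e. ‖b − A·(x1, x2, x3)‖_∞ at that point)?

Iteration 1:
  x1 = (4 - (2)·-1.000 - (-4)·3.000) / (9) = 2.000
  x2 = (-11 - (3.3)·2.000 - (0.2)·3.000) / (6.5) = -2.800
  x3 = (9 - (-0.8)·2.000 - (-1.9)·-2.800) / (5.7) = 0.926
Iteration 2:
  x1 = (4 - (2)·-2.800 - (-4)·0.926) / (9) = 1.478
  x2 = (-11 - (3.3)·1.478 - (0.2)·0.926) / (6.5) = -2.471
  x3 = (9 - (-0.8)·1.478 - (-1.9)·-2.471) / (5.7) = 0.963
Iteration 3:
  x1 = (4 - (2)·-2.471 - (-4)·0.963) / (9) = 1.422
  x2 = (-11 - (3.3)·1.422 - (0.2)·0.963) / (6.5) = -2.444
  x3 = (9 - (-0.8)·1.422 - (-1.9)·-2.444) / (5.7) = 0.964
Residual b − A·x = (-0.054, 0.001, -0.001); ∞-norm = 0.054

0.054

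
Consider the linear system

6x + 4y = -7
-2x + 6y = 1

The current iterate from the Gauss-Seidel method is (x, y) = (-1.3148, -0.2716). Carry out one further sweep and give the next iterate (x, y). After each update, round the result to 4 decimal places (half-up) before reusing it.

One sweep:
  x = (-7 - (4)·-0.2716) / (6) = -0.9856
  y = (1 - (-2)·-0.9856) / (6) = -0.1619

(-0.9856, -0.1619)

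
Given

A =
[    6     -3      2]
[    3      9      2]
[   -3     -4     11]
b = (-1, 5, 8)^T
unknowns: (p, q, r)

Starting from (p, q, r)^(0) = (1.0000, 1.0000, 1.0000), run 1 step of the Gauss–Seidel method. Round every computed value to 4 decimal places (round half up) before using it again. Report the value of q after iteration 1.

0.3333

Iteration 1:
  p = (-1 - (-3)·1.0000 - (2)·1.0000) / (6) = 0.0000
  q = (5 - (3)·0.0000 - (2)·1.0000) / (9) = 0.3333
  r = (8 - (-3)·0.0000 - (-4)·0.3333) / (11) = 0.8485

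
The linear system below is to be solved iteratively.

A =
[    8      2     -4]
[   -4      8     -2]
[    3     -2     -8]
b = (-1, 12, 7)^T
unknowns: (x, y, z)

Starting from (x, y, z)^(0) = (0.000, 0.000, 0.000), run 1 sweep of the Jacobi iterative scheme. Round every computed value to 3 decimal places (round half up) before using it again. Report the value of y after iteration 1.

1.500

Iteration 1:
  x = (-1 - (2)·0.000 - (-4)·0.000) / (8) = -0.125
  y = (12 - (-4)·0.000 - (-2)·0.000) / (8) = 1.500
  z = (7 - (3)·0.000 - (-2)·0.000) / (-8) = -0.875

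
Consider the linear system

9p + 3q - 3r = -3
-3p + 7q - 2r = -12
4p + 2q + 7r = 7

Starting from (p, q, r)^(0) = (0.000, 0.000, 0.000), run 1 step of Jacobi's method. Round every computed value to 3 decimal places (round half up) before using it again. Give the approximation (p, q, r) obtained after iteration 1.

(-0.333, -1.714, 1.000)

Iteration 1:
  p = (-3 - (3)·0.000 - (-3)·0.000) / (9) = -0.333
  q = (-12 - (-3)·0.000 - (-2)·0.000) / (7) = -1.714
  r = (7 - (4)·0.000 - (2)·0.000) / (7) = 1.000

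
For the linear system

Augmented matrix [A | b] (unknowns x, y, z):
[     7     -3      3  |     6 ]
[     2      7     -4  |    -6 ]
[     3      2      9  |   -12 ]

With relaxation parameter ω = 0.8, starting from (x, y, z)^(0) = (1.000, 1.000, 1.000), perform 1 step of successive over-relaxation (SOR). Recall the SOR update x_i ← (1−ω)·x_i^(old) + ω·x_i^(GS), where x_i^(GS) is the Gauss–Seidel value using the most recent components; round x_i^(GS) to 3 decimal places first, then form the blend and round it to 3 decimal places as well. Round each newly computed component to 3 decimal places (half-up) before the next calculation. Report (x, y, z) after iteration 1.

(0.886, -0.231, -1.062)

Iteration 1:
  x: GS value = (6 - (-3)·1.000 - (3)·1.000) / (7) = 0.857;  x ← (1−ω)·1.000 + ω·0.857 = 0.886
  y: GS value = (-6 - (2)·0.886 - (-4)·1.000) / (7) = -0.539;  y ← (1−ω)·1.000 + ω·-0.539 = -0.231
  z: GS value = (-12 - (3)·0.886 - (2)·-0.231) / (9) = -1.577;  z ← (1−ω)·1.000 + ω·-1.577 = -1.062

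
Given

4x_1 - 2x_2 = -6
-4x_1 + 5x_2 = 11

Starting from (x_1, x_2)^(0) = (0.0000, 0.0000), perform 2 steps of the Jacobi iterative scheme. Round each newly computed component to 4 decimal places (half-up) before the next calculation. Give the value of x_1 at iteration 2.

Iteration 1:
  x_1 = (-6 - (-2)·0.0000) / (4) = -1.5000
  x_2 = (11 - (-4)·0.0000) / (5) = 2.2000
Iteration 2:
  x_1 = (-6 - (-2)·2.2000) / (4) = -0.4000
  x_2 = (11 - (-4)·-1.5000) / (5) = 1.0000

-0.4000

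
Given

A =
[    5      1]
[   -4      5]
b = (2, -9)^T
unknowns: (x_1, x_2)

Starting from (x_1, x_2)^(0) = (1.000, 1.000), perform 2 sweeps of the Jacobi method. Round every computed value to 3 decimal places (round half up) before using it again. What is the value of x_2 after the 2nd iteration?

-1.640

Iteration 1:
  x_1 = (2 - (1)·1.000) / (5) = 0.200
  x_2 = (-9 - (-4)·1.000) / (5) = -1.000
Iteration 2:
  x_1 = (2 - (1)·-1.000) / (5) = 0.600
  x_2 = (-9 - (-4)·0.200) / (5) = -1.640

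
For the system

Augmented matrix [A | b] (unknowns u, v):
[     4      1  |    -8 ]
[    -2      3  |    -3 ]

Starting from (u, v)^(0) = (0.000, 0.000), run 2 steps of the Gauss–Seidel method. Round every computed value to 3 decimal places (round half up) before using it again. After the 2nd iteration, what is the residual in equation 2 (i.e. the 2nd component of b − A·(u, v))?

Iteration 1:
  u = (-8 - (1)·0.000) / (4) = -2.000
  v = (-3 - (-2)·-2.000) / (3) = -2.333
Iteration 2:
  u = (-8 - (1)·-2.333) / (4) = -1.417
  v = (-3 - (-2)·-1.417) / (3) = -1.945
Residual b − A·x = (-0.387, 0.001)

0.001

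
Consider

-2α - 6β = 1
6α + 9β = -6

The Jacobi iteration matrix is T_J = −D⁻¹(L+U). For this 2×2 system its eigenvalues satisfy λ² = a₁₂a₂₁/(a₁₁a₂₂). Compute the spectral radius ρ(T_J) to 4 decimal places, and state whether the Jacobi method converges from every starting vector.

a₁₂a₂₁/(a₁₁a₂₂) = (-6)·(6) / ((-2)·(9)) = 2.000000
ρ = √|2.000000| = √2.000000 = 1.4142
ρ > 1, so Jacobi diverges

1.4142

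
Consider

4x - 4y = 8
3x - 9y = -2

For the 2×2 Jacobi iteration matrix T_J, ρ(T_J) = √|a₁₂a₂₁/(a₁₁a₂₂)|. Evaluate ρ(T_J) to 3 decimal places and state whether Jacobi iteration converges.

0.577

a₁₂a₂₁/(a₁₁a₂₂) = (-4)·(3) / ((4)·(-9)) = 0.333333
ρ = √|0.333333| = √0.333333 = 0.577
ρ < 1, so Jacobi converges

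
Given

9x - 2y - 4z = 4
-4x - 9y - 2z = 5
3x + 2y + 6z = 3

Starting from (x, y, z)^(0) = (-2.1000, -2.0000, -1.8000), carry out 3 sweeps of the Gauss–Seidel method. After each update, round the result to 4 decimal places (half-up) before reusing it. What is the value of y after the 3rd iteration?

Iteration 1:
  x = (4 - (-2)·-2.0000 - (-4)·-1.8000) / (9) = -0.8000
  y = (5 - (-4)·-0.8000 - (-2)·-1.8000) / (-9) = 0.2000
  z = (3 - (3)·-0.8000 - (2)·0.2000) / (6) = 0.8333
Iteration 2:
  x = (4 - (-2)·0.2000 - (-4)·0.8333) / (9) = 0.8592
  y = (5 - (-4)·0.8592 - (-2)·0.8333) / (-9) = -1.1226
  z = (3 - (3)·0.8592 - (2)·-1.1226) / (6) = 0.4446
Iteration 3:
  x = (4 - (-2)·-1.1226 - (-4)·0.4446) / (9) = 0.3926
  y = (5 - (-4)·0.3926 - (-2)·0.4446) / (-9) = -0.8288
  z = (3 - (3)·0.3926 - (2)·-0.8288) / (6) = 0.5800

-0.8288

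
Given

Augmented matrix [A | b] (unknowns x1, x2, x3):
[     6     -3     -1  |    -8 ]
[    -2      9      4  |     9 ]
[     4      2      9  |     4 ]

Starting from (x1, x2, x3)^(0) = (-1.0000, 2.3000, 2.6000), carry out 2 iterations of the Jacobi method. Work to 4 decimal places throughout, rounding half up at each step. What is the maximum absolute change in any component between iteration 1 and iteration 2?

1.7093

Iteration 1:
  x1 = (-8 - (-3)·2.3000 - (-1)·2.6000) / (6) = 0.2500
  x2 = (9 - (-2)·-1.0000 - (4)·2.6000) / (9) = -0.3778
  x3 = (4 - (4)·-1.0000 - (2)·2.3000) / (9) = 0.3778
Iteration 2:
  x1 = (-8 - (-3)·-0.3778 - (-1)·0.3778) / (6) = -1.4593
  x2 = (9 - (-2)·0.2500 - (4)·0.3778) / (9) = 0.8876
  x3 = (4 - (4)·0.2500 - (2)·-0.3778) / (9) = 0.4173
Change: (-1.7093, 1.2654, 0.0395) → max |·| = 1.7093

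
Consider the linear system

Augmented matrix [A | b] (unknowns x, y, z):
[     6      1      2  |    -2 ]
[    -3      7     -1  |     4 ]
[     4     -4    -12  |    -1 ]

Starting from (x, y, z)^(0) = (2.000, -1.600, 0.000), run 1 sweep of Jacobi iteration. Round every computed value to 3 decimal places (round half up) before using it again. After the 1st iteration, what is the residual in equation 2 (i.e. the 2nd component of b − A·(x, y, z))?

-4.921

Iteration 1:
  x = (-2 - (1)·-1.600 - (2)·0.000) / (6) = -0.067
  y = (4 - (-3)·2.000 - (-1)·0.000) / (7) = 1.429
  z = (-1 - (4)·2.000 - (-4)·-1.600) / (-12) = 1.283
Residual b − A·x = (-5.593, -4.921, 20.380)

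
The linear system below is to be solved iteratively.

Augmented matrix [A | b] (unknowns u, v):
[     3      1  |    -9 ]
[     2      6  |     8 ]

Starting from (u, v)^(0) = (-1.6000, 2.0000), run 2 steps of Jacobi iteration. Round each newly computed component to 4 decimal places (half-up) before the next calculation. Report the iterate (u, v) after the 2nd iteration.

Iteration 1:
  u = (-9 - (1)·2.0000) / (3) = -3.6667
  v = (8 - (2)·-1.6000) / (6) = 1.8667
Iteration 2:
  u = (-9 - (1)·1.8667) / (3) = -3.6222
  v = (8 - (2)·-3.6667) / (6) = 2.5556

(-3.6222, 2.5556)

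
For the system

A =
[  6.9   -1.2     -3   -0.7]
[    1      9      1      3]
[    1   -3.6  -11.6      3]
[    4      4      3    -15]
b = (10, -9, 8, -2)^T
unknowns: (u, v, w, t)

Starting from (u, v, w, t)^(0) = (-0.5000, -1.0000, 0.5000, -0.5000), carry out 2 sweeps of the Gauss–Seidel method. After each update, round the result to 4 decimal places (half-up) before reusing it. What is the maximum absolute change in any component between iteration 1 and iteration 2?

Iteration 1:
  u = (10 - (-1.2)·-1.0000 - (-3)·0.5000 - (-0.7)·-0.5000) / (6.9) = 1.4420
  v = (-9 - (1)·1.4420 - (1)·0.5000 - (3)·-0.5000) / (9) = -1.0491
  w = (8 - (1)·1.4420 - (-3.6)·-1.0491 - (3)·-0.5000) / (-11.6) = -0.3691
  t = (-2 - (4)·1.4420 - (4)·-1.0491 - (3)·-0.3691) / (-15) = 0.1643
Iteration 2:
  u = (10 - (-1.2)·-1.0491 - (-3)·-0.3691 - (-0.7)·0.1643) / (6.9) = 1.1230
  v = (-9 - (1)·1.1230 - (1)·-0.3691 - (3)·0.1643) / (9) = -1.1385
  w = (8 - (1)·1.1230 - (-3.6)·-1.1385 - (3)·0.1643) / (-11.6) = -0.1970
  t = (-2 - (4)·1.1230 - (4)·-1.1385 - (3)·-0.1970) / (-15) = 0.0898
Change: (-0.3190, -0.0894, 0.1721, -0.0745) → max |·| = 0.3190

0.3190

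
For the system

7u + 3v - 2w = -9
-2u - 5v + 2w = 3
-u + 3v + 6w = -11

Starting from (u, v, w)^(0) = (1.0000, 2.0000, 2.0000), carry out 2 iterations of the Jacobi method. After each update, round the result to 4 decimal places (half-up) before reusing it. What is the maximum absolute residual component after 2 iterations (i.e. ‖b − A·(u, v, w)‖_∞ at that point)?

Iteration 1:
  u = (-9 - (3)·2.0000 - (-2)·2.0000) / (7) = -1.5714
  v = (3 - (-2)·1.0000 - (2)·2.0000) / (-5) = -0.2000
  w = (-11 - (-1)·1.0000 - (3)·2.0000) / (6) = -2.6667
Iteration 2:
  u = (-9 - (3)·-0.2000 - (-2)·-2.6667) / (7) = -1.9619
  v = (3 - (-2)·-1.5714 - (2)·-2.6667) / (-5) = -1.0381
  w = (-11 - (-1)·-1.5714 - (3)·-0.2000) / (6) = -1.9952
Residual b − A·x = (3.8572, -2.1239, 2.1236); ∞-norm = 3.8572

3.8572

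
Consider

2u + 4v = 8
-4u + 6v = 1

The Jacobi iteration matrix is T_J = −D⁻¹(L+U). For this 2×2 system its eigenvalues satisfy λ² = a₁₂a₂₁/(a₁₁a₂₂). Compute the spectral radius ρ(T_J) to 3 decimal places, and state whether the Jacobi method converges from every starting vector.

a₁₂a₂₁/(a₁₁a₂₂) = (4)·(-4) / ((2)·(6)) = -1.333333
ρ = √|-1.333333| = √1.333333 = 1.155
ρ > 1, so Jacobi diverges

1.155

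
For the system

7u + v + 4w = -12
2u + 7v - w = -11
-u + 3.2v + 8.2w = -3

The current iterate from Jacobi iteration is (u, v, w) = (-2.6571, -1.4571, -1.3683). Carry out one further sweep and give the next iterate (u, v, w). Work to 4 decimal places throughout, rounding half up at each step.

One sweep:
  u = (-12 - (1)·-1.4571 - (4)·-1.3683) / (7) = -0.7242
  v = (-11 - (2)·-2.6571 - (-1)·-1.3683) / (7) = -1.0077
  w = (-3 - (-1)·-2.6571 - (3.2)·-1.4571) / (8.2) = -0.1213

(-0.7242, -1.0077, -0.1213)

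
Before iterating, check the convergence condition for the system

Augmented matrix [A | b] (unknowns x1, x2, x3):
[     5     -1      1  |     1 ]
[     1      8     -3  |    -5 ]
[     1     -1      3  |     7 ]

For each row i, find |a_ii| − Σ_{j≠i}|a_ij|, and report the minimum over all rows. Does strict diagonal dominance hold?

1

row 1: |5| − (1+1) = 3
row 2: |8| − (1+3) = 4
row 3: |3| − (1+1) = 1
minimum over rows = 1 → strictly diagonally dominant (convergence guaranteed)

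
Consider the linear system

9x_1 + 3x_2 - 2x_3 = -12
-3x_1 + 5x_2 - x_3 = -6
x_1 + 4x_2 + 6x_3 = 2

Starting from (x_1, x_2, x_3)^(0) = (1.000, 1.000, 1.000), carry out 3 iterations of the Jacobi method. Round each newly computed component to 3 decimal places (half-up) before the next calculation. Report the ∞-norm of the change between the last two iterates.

Iteration 1:
  x_1 = (-12 - (3)·1.000 - (-2)·1.000) / (9) = -1.444
  x_2 = (-6 - (-3)·1.000 - (-1)·1.000) / (5) = -0.400
  x_3 = (2 - (1)·1.000 - (4)·1.000) / (6) = -0.500
Iteration 2:
  x_1 = (-12 - (3)·-0.400 - (-2)·-0.500) / (9) = -1.311
  x_2 = (-6 - (-3)·-1.444 - (-1)·-0.500) / (5) = -2.166
  x_3 = (2 - (1)·-1.444 - (4)·-0.400) / (6) = 0.841
Iteration 3:
  x_1 = (-12 - (3)·-2.166 - (-2)·0.841) / (9) = -0.424
  x_2 = (-6 - (-3)·-1.311 - (-1)·0.841) / (5) = -1.818
  x_3 = (2 - (1)·-1.311 - (4)·-2.166) / (6) = 1.996
Change: (0.887, 0.348, 1.155) → max |·| = 1.155

1.155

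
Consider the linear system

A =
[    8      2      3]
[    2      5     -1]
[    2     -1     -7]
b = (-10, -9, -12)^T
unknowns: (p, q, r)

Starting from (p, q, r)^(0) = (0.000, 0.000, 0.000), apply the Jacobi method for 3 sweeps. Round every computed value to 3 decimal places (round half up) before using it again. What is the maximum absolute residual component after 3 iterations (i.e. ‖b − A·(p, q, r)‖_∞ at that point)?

Iteration 1:
  p = (-10 - (2)·0.000 - (3)·0.000) / (8) = -1.250
  q = (-9 - (2)·0.000 - (-1)·0.000) / (5) = -1.800
  r = (-12 - (2)·0.000 - (-1)·0.000) / (-7) = 1.714
Iteration 2:
  p = (-10 - (2)·-1.800 - (3)·1.714) / (8) = -1.443
  q = (-9 - (2)·-1.250 - (-1)·1.714) / (5) = -0.957
  r = (-12 - (2)·-1.250 - (-1)·-1.800) / (-7) = 1.614
Iteration 3:
  p = (-10 - (2)·-0.957 - (3)·1.614) / (8) = -1.616
  q = (-9 - (2)·-1.443 - (-1)·1.614) / (5) = -0.900
  r = (-12 - (2)·-1.443 - (-1)·-0.957) / (-7) = 1.439
Residual b − A·x = (0.411, 0.171, 0.405); ∞-norm = 0.411

0.411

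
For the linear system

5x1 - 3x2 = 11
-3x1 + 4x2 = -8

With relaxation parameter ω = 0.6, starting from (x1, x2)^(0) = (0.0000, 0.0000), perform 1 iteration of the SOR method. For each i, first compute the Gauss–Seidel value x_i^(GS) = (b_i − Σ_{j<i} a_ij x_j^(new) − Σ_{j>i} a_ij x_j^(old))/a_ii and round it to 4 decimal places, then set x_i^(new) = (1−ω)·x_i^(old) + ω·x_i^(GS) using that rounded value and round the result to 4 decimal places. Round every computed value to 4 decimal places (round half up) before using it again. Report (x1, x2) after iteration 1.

(1.3200, -0.6060)

Iteration 1:
  x1: GS value = (11 - (-3)·0.0000) / (5) = 2.2000;  x1 ← (1−ω)·0.0000 + ω·2.2000 = 1.3200
  x2: GS value = (-8 - (-3)·1.3200) / (4) = -1.0100;  x2 ← (1−ω)·0.0000 + ω·-1.0100 = -0.6060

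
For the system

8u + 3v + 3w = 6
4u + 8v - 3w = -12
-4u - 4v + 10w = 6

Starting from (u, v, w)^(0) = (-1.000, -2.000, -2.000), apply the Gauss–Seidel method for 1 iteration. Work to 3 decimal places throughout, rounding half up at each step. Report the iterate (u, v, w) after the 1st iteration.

Iteration 1:
  u = (6 - (3)·-2.000 - (3)·-2.000) / (8) = 2.250
  v = (-12 - (4)·2.250 - (-3)·-2.000) / (8) = -3.375
  w = (6 - (-4)·2.250 - (-4)·-3.375) / (10) = 0.150

(2.250, -3.375, 0.150)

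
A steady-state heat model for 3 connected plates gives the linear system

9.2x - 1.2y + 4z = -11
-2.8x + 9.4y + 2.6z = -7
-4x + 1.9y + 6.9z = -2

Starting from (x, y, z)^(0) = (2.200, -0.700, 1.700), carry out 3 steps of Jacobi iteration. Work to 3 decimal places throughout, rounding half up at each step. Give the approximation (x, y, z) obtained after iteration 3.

Iteration 1:
  x = (-11 - (-1.2)·-0.700 - (4)·1.700) / (9.2) = -2.026
  y = (-7 - (-2.8)·2.200 - (2.6)·1.700) / (9.4) = -0.560
  z = (-2 - (-4)·2.200 - (1.9)·-0.700) / (6.9) = 1.178
Iteration 2:
  x = (-11 - (-1.2)·-0.560 - (4)·1.178) / (9.2) = -1.781
  y = (-7 - (-2.8)·-2.026 - (2.6)·1.178) / (9.4) = -1.674
  z = (-2 - (-4)·-2.026 - (1.9)·-0.560) / (6.9) = -1.310
Iteration 3:
  x = (-11 - (-1.2)·-1.674 - (4)·-1.310) / (9.2) = -0.844
  y = (-7 - (-2.8)·-1.781 - (2.6)·-1.310) / (9.4) = -0.913
  z = (-2 - (-4)·-1.781 - (1.9)·-1.674) / (6.9) = -0.861

(-0.844, -0.913, -0.861)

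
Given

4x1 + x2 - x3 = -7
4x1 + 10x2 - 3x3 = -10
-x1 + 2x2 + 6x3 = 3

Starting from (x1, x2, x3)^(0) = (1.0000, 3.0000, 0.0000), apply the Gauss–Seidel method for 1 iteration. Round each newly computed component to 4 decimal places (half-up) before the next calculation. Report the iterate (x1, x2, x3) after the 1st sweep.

Iteration 1:
  x1 = (-7 - (1)·3.0000 - (-1)·0.0000) / (4) = -2.5000
  x2 = (-10 - (4)·-2.5000 - (-3)·0.0000) / (10) = 0.0000
  x3 = (3 - (-1)·-2.5000 - (2)·0.0000) / (6) = 0.0833

(-2.5000, 0.0000, 0.0833)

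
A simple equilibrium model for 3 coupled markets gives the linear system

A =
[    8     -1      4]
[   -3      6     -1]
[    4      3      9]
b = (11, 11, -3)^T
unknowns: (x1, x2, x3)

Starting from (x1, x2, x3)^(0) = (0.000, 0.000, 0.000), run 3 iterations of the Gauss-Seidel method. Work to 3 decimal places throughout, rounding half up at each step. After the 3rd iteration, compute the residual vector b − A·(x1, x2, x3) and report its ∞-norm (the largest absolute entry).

0.803

Iteration 1:
  x1 = (11 - (-1)·0.000 - (4)·0.000) / (8) = 1.375
  x2 = (11 - (-3)·1.375 - (-1)·0.000) / (6) = 2.521
  x3 = (-3 - (4)·1.375 - (3)·2.521) / (9) = -1.785
Iteration 2:
  x1 = (11 - (-1)·2.521 - (4)·-1.785) / (8) = 2.583
  x2 = (11 - (-3)·2.583 - (-1)·-1.785) / (6) = 2.827
  x3 = (-3 - (4)·2.583 - (3)·2.827) / (9) = -2.424
Iteration 3:
  x1 = (11 - (-1)·2.827 - (4)·-2.424) / (8) = 2.940
  x2 = (11 - (-3)·2.940 - (-1)·-2.424) / (6) = 2.899
  x3 = (-3 - (4)·2.940 - (3)·2.899) / (9) = -2.606
Residual b − A·x = (0.803, -0.180, -0.003); ∞-norm = 0.803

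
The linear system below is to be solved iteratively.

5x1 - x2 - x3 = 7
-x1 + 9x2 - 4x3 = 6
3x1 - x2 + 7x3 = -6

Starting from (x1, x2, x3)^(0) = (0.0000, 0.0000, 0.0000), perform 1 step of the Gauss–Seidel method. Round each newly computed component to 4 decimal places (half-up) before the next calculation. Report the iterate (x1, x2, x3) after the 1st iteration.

(1.4000, 0.8222, -1.3397)

Iteration 1:
  x1 = (7 - (-1)·0.0000 - (-1)·0.0000) / (5) = 1.4000
  x2 = (6 - (-1)·1.4000 - (-4)·0.0000) / (9) = 0.8222
  x3 = (-6 - (3)·1.4000 - (-1)·0.8222) / (7) = -1.3397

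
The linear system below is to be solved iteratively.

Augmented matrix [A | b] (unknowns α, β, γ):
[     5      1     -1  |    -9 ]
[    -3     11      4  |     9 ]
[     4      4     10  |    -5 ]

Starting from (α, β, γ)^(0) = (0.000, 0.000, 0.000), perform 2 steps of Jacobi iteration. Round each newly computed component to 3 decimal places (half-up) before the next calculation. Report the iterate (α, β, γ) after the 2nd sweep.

Iteration 1:
  α = (-9 - (1)·0.000 - (-1)·0.000) / (5) = -1.800
  β = (9 - (-3)·0.000 - (4)·0.000) / (11) = 0.818
  γ = (-5 - (4)·0.000 - (4)·0.000) / (10) = -0.500
Iteration 2:
  α = (-9 - (1)·0.818 - (-1)·-0.500) / (5) = -2.064
  β = (9 - (-3)·-1.800 - (4)·-0.500) / (11) = 0.509
  γ = (-5 - (4)·-1.800 - (4)·0.818) / (10) = -0.107

(-2.064, 0.509, -0.107)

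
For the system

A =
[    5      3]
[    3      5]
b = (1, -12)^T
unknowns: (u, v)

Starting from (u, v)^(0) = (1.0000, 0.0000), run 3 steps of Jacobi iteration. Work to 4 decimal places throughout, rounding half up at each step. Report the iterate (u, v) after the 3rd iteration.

Iteration 1:
  u = (1 - (3)·0.0000) / (5) = 0.2000
  v = (-12 - (3)·1.0000) / (5) = -3.0000
Iteration 2:
  u = (1 - (3)·-3.0000) / (5) = 2.0000
  v = (-12 - (3)·0.2000) / (5) = -2.5200
Iteration 3:
  u = (1 - (3)·-2.5200) / (5) = 1.7120
  v = (-12 - (3)·2.0000) / (5) = -3.6000

(1.7120, -3.6000)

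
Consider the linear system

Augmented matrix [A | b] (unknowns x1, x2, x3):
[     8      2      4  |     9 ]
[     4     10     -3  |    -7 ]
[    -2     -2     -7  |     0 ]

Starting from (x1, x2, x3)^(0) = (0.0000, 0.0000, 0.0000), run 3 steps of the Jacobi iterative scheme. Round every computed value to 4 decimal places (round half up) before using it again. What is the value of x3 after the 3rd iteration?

Iteration 1:
  x1 = (9 - (2)·0.0000 - (4)·0.0000) / (8) = 1.1250
  x2 = (-7 - (4)·0.0000 - (-3)·0.0000) / (10) = -0.7000
  x3 = (0 - (-2)·0.0000 - (-2)·0.0000) / (-7) = 0.0000
Iteration 2:
  x1 = (9 - (2)·-0.7000 - (4)·0.0000) / (8) = 1.3000
  x2 = (-7 - (4)·1.1250 - (-3)·0.0000) / (10) = -1.1500
  x3 = (0 - (-2)·1.1250 - (-2)·-0.7000) / (-7) = -0.1214
Iteration 3:
  x1 = (9 - (2)·-1.1500 - (4)·-0.1214) / (8) = 1.4732
  x2 = (-7 - (4)·1.3000 - (-3)·-0.1214) / (10) = -1.2564
  x3 = (0 - (-2)·1.3000 - (-2)·-1.1500) / (-7) = -0.0429

-0.0429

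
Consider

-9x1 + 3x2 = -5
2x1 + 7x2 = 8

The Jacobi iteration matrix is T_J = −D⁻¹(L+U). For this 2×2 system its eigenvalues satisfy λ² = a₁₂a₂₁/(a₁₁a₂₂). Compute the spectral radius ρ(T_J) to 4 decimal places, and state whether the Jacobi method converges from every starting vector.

a₁₂a₂₁/(a₁₁a₂₂) = (3)·(2) / ((-9)·(7)) = -0.095238
ρ = √|-0.095238| = √0.095238 = 0.3086
ρ < 1, so Jacobi converges

0.3086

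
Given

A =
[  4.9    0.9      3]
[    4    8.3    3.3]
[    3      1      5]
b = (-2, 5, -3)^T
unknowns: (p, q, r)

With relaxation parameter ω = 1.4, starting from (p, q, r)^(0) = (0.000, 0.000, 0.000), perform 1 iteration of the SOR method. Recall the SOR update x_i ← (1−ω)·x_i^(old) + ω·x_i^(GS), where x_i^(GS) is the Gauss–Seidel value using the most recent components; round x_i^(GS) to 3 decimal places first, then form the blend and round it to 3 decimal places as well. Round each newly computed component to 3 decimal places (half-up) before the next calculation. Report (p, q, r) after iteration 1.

(-0.571, 1.229, -0.704)

Iteration 1:
  p: GS value = (-2 - (0.9)·0.000 - (3)·0.000) / (4.9) = -0.408;  p ← (1−ω)·0.000 + ω·-0.408 = -0.571
  q: GS value = (5 - (4)·-0.571 - (3.3)·0.000) / (8.3) = 0.878;  q ← (1−ω)·0.000 + ω·0.878 = 1.229
  r: GS value = (-3 - (3)·-0.571 - (1)·1.229) / (5) = -0.503;  r ← (1−ω)·0.000 + ω·-0.503 = -0.704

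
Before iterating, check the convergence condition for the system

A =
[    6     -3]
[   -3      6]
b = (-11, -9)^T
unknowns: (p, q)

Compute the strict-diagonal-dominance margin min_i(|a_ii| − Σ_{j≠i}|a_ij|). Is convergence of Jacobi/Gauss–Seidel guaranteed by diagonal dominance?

3

row 1: |6| − (3) = 3
row 2: |6| − (3) = 3
minimum over rows = 3 → strictly diagonally dominant (convergence guaranteed)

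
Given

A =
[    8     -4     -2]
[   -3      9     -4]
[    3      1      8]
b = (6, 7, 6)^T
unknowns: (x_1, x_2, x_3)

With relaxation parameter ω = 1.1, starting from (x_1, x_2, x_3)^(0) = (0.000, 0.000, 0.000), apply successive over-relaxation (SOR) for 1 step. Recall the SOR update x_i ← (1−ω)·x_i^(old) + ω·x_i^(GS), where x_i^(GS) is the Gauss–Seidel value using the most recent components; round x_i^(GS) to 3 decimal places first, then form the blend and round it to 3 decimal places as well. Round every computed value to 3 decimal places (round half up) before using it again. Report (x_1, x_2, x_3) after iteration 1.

Iteration 1:
  x_1: GS value = (6 - (-4)·0.000 - (-2)·0.000) / (8) = 0.750;  x_1 ← (1−ω)·0.000 + ω·0.750 = 0.825
  x_2: GS value = (7 - (-3)·0.825 - (-4)·0.000) / (9) = 1.053;  x_2 ← (1−ω)·0.000 + ω·1.053 = 1.158
  x_3: GS value = (6 - (3)·0.825 - (1)·1.158) / (8) = 0.296;  x_3 ← (1−ω)·0.000 + ω·0.296 = 0.326

(0.825, 1.158, 0.326)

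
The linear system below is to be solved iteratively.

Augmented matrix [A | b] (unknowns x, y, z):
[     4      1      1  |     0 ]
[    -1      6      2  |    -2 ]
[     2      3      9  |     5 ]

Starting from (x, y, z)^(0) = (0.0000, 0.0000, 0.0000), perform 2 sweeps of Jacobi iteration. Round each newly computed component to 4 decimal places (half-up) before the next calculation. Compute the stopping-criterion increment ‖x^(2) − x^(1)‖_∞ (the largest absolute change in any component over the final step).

0.1852

Iteration 1:
  x = (0 - (1)·0.0000 - (1)·0.0000) / (4) = 0.0000
  y = (-2 - (-1)·0.0000 - (2)·0.0000) / (6) = -0.3333
  z = (5 - (2)·0.0000 - (3)·0.0000) / (9) = 0.5556
Iteration 2:
  x = (0 - (1)·-0.3333 - (1)·0.5556) / (4) = -0.0556
  y = (-2 - (-1)·0.0000 - (2)·0.5556) / (6) = -0.5185
  z = (5 - (2)·0.0000 - (3)·-0.3333) / (9) = 0.6667
Change: (-0.0556, -0.1852, 0.1111) → max |·| = 0.1852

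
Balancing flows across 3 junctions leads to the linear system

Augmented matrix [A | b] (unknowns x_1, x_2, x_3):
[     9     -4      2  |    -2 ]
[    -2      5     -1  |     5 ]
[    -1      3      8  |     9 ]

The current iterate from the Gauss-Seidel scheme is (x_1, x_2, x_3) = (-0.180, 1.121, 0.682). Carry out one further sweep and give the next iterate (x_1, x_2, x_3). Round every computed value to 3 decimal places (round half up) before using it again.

One sweep:
  x_1 = (-2 - (-4)·1.121 - (2)·0.682) / (9) = 0.124
  x_2 = (5 - (-2)·0.124 - (-1)·0.682) / (5) = 1.186
  x_3 = (9 - (-1)·0.124 - (3)·1.186) / (8) = 0.696

(0.124, 1.186, 0.696)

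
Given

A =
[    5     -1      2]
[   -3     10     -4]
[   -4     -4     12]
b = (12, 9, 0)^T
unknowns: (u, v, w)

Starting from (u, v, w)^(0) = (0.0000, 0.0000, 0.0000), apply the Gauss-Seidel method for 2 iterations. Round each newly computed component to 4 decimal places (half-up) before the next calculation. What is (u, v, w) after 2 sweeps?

(2.1880, 2.0924, 1.4268)

Iteration 1:
  u = (12 - (-1)·0.0000 - (2)·0.0000) / (5) = 2.4000
  v = (9 - (-3)·2.4000 - (-4)·0.0000) / (10) = 1.6200
  w = (0 - (-4)·2.4000 - (-4)·1.6200) / (12) = 1.3400
Iteration 2:
  u = (12 - (-1)·1.6200 - (2)·1.3400) / (5) = 2.1880
  v = (9 - (-3)·2.1880 - (-4)·1.3400) / (10) = 2.0924
  w = (0 - (-4)·2.1880 - (-4)·2.0924) / (12) = 1.4268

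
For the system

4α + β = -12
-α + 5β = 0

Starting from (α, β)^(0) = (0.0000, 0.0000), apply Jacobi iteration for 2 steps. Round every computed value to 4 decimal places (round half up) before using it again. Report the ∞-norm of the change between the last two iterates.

Iteration 1:
  α = (-12 - (1)·0.0000) / (4) = -3.0000
  β = (0 - (-1)·0.0000) / (5) = 0.0000
Iteration 2:
  α = (-12 - (1)·0.0000) / (4) = -3.0000
  β = (0 - (-1)·-3.0000) / (5) = -0.6000
Change: (0.0000, -0.6000) → max |·| = 0.6000

0.6000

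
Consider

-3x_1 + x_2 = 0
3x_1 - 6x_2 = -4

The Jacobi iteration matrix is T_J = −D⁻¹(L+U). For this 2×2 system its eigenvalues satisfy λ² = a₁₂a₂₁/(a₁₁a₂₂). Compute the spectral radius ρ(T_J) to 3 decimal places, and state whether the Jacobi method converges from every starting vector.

0.408

a₁₂a₂₁/(a₁₁a₂₂) = (1)·(3) / ((-3)·(-6)) = 0.166667
ρ = √|0.166667| = √0.166667 = 0.408
ρ < 1, so Jacobi converges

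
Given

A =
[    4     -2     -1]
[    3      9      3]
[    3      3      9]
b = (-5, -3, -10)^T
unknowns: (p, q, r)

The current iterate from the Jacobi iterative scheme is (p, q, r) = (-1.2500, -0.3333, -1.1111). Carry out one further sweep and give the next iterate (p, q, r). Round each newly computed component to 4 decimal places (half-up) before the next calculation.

(-1.6944, 0.4537, -0.5833)

One sweep:
  p = (-5 - (-2)·-0.3333 - (-1)·-1.1111) / (4) = -1.6944
  q = (-3 - (3)·-1.2500 - (3)·-1.1111) / (9) = 0.4537
  r = (-10 - (3)·-1.2500 - (3)·-0.3333) / (9) = -0.5833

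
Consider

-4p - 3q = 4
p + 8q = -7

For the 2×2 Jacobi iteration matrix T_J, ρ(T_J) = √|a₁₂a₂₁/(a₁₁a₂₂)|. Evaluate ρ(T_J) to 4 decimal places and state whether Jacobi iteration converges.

0.3062

a₁₂a₂₁/(a₁₁a₂₂) = (-3)·(1) / ((-4)·(8)) = 0.093750
ρ = √|0.093750| = √0.093750 = 0.3062
ρ < 1, so Jacobi converges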